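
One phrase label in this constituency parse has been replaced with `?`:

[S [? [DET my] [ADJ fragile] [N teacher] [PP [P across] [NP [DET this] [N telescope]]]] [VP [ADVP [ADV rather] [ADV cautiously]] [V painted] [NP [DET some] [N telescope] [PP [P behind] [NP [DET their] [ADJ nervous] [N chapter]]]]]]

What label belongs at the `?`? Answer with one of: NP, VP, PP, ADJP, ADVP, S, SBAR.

NP

Looking at what the `?` directly dominates — DET 'my', ADJ 'fragile', N 'teacher', PP — this is a noun phrase (NP).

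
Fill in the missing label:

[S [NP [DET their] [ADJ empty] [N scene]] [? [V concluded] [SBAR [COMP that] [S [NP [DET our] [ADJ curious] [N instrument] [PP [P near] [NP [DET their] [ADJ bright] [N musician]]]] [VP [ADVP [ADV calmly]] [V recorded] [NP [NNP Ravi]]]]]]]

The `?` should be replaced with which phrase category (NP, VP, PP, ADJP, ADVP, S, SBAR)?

VP

A constituent whose immediate children are V 'concluded', SBAR is a verb phrase: VP.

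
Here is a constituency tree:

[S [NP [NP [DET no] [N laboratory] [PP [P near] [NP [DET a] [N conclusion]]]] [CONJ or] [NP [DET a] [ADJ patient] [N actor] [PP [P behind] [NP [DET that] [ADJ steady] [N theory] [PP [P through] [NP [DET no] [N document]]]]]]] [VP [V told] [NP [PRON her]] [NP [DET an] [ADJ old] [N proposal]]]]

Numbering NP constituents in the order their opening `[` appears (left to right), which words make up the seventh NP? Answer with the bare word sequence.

Opening `[NP` markers occur at word positions 1, 1, 4, 7, 11, 15, 18, 19; the seventh of these opens the constituent [NP her].

her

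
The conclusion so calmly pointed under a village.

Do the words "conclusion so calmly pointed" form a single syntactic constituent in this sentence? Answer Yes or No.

"conclusion" belongs to the noun phrase "the conclusion" while "pointed" belongs to the verb phrase "so calmly pointed under a village"; a span that runs across that boundary is not a single phrase.

No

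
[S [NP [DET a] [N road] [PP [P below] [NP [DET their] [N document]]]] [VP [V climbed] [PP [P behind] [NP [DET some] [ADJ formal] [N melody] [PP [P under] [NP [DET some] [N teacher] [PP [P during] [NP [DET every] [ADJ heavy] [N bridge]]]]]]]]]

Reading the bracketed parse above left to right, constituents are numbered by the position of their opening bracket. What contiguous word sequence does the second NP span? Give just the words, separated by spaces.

their document

The NP opening brackets appear, in order, over: "a road below their document"; "their document"; "some formal melody under some teacher during every heavy bridge"; "some teacher during every heavy bridge"; "every heavy bridge". The second one spans "their document".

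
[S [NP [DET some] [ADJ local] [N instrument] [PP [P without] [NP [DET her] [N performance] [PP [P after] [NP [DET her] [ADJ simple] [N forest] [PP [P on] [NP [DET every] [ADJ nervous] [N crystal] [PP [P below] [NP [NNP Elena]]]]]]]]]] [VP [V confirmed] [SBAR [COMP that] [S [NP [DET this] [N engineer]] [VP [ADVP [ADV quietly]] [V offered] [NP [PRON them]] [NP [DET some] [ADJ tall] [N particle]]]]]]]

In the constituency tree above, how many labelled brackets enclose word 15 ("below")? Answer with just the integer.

10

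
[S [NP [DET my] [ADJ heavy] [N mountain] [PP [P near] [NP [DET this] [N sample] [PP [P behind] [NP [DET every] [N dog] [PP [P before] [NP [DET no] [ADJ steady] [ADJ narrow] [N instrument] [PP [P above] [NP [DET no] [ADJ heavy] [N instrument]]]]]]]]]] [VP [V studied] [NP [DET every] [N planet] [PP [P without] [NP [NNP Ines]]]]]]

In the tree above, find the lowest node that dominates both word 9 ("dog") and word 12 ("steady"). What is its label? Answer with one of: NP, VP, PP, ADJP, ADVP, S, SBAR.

NP

Word 9 lies under S → NP → PP → NP → PP → NP → N; word 12 lies under S → NP → PP → NP → PP → NP → PP → NP → ADJ. The lowest shared node is the NP.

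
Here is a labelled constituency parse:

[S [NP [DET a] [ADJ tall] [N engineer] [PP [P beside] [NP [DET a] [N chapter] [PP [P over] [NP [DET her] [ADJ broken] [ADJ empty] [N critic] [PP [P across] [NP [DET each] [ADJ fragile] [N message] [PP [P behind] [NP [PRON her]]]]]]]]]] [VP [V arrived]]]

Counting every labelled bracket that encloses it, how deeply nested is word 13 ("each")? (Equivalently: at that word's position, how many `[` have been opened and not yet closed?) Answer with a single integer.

9

Path from the root down to the word: S → NP → PP → NP → PP → NP → PP → NP → DET. That is 9 enclosing brackets.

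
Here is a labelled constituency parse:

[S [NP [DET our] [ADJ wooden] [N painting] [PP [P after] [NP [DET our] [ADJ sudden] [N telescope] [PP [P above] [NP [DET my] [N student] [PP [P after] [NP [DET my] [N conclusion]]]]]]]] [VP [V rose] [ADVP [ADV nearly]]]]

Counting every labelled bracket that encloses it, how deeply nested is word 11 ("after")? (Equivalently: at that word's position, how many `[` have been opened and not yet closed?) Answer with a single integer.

Path from the root down to the word: S → NP → PP → NP → PP → NP → PP → P. That is 8 enclosing brackets.

8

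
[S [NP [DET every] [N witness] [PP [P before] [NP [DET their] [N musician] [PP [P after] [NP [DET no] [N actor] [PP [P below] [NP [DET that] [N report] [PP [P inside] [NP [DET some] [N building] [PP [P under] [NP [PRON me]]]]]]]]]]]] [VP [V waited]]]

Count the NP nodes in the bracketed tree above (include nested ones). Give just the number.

Scanning left to right, an opening `[NP` appears at word positions 1, 4, 7, 10, 13, 16 — 6 in total.

6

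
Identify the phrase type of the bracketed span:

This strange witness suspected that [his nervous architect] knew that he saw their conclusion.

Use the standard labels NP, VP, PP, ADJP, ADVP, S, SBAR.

NP

"architect" is the head of the bracketed span, so the span is a noun phrase: NP.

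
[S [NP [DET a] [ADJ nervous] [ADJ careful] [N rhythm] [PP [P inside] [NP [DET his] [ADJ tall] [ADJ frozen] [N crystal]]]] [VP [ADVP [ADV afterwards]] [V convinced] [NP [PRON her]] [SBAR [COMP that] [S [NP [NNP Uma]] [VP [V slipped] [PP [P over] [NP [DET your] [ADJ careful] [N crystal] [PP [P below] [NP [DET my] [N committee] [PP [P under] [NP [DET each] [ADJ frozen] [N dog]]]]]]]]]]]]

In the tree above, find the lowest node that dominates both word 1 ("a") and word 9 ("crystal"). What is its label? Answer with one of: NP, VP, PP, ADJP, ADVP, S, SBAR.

NP

Word 1 lies under S → NP → DET; word 9 lies under S → NP → PP → NP → N. The lowest shared node is the NP.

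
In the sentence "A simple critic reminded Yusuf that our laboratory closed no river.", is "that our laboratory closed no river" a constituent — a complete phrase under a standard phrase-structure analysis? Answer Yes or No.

These words form the whole subordinate clause headed by "that", so yes — one constituent.

Yes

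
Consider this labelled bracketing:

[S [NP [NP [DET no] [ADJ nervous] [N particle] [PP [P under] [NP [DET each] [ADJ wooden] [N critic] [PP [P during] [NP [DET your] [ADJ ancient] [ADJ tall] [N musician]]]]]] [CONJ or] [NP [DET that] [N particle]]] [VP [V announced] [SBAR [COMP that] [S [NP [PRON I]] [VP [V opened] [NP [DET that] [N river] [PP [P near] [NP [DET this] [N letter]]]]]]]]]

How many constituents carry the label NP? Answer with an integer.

8

Scanning left to right, an opening `[NP` appears at word positions 1, 1, 5, 9, 14, 18, 20, 23 — 8 in total.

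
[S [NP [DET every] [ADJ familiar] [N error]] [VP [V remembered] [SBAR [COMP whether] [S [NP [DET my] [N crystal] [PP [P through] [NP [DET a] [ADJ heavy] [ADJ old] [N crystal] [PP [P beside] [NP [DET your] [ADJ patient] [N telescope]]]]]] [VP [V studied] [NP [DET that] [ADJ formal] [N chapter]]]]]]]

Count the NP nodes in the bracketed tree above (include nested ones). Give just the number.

5

Scanning left to right, an opening `[NP` appears at word positions 1, 6, 9, 14, 18 — 5 in total.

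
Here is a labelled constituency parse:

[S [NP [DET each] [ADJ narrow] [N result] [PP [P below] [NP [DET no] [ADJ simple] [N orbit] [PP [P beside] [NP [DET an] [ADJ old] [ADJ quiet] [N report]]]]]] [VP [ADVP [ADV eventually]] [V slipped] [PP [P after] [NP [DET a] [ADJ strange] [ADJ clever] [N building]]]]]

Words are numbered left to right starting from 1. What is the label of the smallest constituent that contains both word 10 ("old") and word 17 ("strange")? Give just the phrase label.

S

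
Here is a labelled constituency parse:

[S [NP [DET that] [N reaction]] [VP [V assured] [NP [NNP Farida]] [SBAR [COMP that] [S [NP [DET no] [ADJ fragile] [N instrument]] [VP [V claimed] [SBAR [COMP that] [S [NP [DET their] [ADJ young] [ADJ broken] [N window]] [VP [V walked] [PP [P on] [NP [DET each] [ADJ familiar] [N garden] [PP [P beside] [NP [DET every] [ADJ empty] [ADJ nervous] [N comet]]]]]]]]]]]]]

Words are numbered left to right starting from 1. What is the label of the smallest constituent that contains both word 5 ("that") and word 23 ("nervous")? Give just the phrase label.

SBAR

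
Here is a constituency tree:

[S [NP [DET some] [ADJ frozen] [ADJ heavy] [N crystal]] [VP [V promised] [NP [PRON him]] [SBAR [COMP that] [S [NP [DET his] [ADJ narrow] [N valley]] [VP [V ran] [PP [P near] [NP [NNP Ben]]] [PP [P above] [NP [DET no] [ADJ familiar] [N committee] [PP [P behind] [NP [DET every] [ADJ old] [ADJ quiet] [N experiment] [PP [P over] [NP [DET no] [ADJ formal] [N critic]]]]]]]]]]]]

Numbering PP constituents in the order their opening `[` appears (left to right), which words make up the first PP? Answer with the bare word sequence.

near Ben

The PP opening brackets appear, in order, over: "near Ben"; "above no familiar committee behind every old quiet experiment over no formal critic"; "behind every old quiet experiment over no formal critic"; "over no formal critic". The first one spans "near Ben".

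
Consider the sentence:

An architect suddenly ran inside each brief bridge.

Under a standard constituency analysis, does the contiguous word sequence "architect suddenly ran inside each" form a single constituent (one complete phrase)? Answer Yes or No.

No

"architect" belongs to the noun phrase "an architect" while "each" belongs to the verb phrase "suddenly ran inside each brief bridge"; a span that runs across that boundary is not a single phrase.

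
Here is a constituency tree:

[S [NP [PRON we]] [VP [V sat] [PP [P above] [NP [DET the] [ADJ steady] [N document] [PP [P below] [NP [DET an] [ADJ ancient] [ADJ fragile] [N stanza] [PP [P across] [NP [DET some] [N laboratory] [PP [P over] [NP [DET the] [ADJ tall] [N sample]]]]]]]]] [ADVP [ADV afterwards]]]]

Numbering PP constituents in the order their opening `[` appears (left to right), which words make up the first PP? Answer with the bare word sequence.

above the steady document below an ancient fragile stanza across some laboratory over the tall sample

In left-to-right order the PP constituents are "above the steady document below an ancient fragile stanza across some laboratory over the tall sample"; "below an ancient fragile stanza across some laboratory over the tall sample"; "across some laboratory over the tall sample"; "over the tall sample". Number 1 is "above the steady document below an ancient fragile stanza across some laboratory over the tall sample".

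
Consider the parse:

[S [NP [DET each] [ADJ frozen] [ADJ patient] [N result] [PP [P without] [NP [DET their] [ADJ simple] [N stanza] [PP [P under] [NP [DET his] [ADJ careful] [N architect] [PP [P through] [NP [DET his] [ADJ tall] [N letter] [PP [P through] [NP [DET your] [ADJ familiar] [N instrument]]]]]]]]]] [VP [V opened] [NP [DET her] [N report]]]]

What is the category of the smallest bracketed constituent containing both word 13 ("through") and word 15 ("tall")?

The smallest bracket enclosing both words is [PP through his tall letter through your familiar instrument], so the label is PP.

PP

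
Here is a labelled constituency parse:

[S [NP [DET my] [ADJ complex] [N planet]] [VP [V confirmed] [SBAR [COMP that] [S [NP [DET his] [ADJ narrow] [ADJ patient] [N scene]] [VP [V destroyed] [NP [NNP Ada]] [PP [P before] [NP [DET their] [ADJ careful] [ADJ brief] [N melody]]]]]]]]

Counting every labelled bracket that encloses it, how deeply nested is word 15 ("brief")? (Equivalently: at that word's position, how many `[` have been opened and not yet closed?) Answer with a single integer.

The word sits inside ADJ, which is inside NP, inside PP, inside VP, inside S, inside SBAR, inside VP, inside S — 8 brackets in all.

8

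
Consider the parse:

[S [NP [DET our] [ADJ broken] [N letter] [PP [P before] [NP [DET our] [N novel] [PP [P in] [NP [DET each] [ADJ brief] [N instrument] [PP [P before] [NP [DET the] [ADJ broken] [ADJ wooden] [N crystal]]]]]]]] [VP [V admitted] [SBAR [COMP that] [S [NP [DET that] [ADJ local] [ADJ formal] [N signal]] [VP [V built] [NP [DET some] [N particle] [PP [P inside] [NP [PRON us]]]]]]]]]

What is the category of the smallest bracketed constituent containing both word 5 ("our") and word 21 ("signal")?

S

Word 5 lies under S → NP → PP → NP → DET; word 21 lies under S → VP → SBAR → S → NP → N. The lowest shared node is the S.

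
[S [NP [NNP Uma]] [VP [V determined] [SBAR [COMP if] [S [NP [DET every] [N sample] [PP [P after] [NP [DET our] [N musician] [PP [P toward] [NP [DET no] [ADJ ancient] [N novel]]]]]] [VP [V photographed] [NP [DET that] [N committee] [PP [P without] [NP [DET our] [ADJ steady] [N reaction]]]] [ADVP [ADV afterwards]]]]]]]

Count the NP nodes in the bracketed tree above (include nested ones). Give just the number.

6

The NP constituents are: [NP Uma]; [NP every sample after our musician toward no ancient novel]; [NP our musician toward no ancient novel]; [NP no ancient novel]; [NP that committee without our steady reaction]; [NP our steady reaction]. Total: 6.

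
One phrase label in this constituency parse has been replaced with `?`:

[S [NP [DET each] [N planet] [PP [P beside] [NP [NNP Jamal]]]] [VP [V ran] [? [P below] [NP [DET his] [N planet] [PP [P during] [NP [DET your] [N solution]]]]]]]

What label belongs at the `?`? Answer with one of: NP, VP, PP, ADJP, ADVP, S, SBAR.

Looking at what the `?` directly dominates — P 'below', NP — this is a prepositional phrase (PP).

PP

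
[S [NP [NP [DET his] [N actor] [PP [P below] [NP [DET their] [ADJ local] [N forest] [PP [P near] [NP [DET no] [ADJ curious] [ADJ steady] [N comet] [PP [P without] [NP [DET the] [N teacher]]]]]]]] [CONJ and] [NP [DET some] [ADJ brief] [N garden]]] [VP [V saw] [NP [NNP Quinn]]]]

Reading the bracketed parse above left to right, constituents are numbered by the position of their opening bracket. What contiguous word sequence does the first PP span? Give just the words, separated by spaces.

below their local forest near no curious steady comet without the teacher

In left-to-right order the PP constituents are "below their local forest near no curious steady comet without the teacher"; "near no curious steady comet without the teacher"; "without the teacher". Number 1 is "below their local forest near no curious steady comet without the teacher".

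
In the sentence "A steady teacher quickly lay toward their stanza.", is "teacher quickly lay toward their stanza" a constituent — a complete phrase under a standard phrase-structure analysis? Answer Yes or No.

No

The sequence begins inside the noun phrase "a steady teacher" and ends inside the verb phrase "quickly lay toward their stanza"; it crosses a phrase boundary, so no single node in the tree spans exactly those words.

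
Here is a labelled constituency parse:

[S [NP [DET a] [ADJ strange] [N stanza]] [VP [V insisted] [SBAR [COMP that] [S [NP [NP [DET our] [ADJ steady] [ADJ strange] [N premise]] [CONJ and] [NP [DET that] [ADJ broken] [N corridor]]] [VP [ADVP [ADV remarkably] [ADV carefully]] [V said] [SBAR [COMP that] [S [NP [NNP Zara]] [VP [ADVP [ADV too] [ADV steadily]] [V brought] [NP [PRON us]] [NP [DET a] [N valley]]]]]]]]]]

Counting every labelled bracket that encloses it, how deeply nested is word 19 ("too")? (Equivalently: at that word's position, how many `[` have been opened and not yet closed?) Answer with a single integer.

10

Path from the root down to the word: S → VP → SBAR → S → VP → SBAR → S → VP → ADVP → ADV. That is 10 enclosing brackets.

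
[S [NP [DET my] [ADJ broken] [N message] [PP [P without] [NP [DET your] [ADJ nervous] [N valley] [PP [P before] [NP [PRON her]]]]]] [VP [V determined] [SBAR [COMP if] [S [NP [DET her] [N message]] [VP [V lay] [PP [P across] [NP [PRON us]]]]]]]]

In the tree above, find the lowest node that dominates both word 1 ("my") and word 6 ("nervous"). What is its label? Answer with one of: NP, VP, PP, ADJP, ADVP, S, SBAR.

NP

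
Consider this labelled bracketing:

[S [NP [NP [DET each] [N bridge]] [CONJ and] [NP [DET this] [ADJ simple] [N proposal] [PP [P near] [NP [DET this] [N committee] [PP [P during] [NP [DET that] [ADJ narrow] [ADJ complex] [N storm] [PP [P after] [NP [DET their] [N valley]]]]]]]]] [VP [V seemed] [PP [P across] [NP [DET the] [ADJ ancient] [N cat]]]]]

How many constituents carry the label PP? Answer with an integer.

Listing each PP by its span: [PP near this committee during that narrow complex storm after their valley]; [PP during that narrow complex storm after their valley]; [PP after their valley]; [PP across the ancient cat] — that makes 4.

4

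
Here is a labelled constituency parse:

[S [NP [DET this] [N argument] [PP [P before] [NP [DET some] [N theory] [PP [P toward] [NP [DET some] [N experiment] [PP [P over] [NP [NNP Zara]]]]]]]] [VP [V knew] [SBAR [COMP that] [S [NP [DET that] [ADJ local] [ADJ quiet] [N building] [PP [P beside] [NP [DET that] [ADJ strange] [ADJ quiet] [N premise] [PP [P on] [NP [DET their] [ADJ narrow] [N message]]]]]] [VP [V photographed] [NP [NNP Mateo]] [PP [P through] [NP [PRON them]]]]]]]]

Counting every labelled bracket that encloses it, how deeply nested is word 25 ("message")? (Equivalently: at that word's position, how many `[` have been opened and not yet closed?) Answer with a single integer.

The word sits inside N, which is inside NP, inside PP, inside NP, inside PP, inside NP, inside S, inside SBAR, inside VP, inside S — 10 brackets in all.

10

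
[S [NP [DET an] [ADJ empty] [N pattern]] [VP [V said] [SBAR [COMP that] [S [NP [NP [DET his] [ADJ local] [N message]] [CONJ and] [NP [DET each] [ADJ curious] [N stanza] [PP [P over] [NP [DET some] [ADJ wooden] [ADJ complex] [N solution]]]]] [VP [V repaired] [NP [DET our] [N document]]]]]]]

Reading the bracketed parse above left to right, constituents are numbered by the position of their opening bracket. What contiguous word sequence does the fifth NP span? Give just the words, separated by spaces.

some wooden complex solution

The NP opening brackets appear, in order, over: "an empty pattern"; "his local message and each curious stanza over some wooden complex solution"; "his local message"; "each curious stanza over some wooden complex solution"; "some wooden complex solution"; "our document". The fifth one spans "some wooden complex solution".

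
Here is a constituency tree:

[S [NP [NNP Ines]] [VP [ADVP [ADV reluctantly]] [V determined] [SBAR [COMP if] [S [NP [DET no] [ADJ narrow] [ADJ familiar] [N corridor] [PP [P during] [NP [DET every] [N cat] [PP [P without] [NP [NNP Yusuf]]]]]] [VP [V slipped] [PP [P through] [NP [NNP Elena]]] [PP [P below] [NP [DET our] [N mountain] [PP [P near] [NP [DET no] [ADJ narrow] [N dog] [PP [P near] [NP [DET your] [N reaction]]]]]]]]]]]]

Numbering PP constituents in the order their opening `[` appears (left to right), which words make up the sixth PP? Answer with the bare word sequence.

near your reaction

The PP opening brackets appear, in order, over: "during every cat without Yusuf"; "without Yusuf"; "through Elena"; "below our mountain near no narrow dog near your reaction"; "near no narrow dog near your reaction"; "near your reaction". The sixth one spans "near your reaction".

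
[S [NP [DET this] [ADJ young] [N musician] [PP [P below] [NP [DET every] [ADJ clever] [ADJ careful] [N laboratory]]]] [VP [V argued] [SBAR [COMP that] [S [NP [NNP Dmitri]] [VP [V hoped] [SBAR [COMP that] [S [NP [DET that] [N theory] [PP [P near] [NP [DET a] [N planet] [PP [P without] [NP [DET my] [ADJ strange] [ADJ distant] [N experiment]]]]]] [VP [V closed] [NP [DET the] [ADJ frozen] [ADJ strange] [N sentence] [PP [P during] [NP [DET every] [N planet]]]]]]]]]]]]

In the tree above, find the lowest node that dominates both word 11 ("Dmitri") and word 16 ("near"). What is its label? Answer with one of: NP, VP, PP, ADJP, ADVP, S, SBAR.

S

The smallest bracket enclosing both words is [S Dmitri hoped that that theory near a planet without my strange distant experiment closed the frozen strange sentence during every planet], so the label is S.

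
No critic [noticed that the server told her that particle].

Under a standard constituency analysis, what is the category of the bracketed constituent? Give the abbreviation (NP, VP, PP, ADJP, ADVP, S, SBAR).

VP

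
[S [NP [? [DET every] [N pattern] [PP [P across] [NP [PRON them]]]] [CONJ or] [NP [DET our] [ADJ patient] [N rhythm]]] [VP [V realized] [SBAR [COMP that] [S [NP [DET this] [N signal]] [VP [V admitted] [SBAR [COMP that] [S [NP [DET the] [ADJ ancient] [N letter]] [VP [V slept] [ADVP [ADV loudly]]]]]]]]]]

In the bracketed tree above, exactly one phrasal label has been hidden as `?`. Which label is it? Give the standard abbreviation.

The `?` node immediately contains: DET 'every', N 'pattern', PP. That is the internal structure of a noun phrase, so the label is NP.

NP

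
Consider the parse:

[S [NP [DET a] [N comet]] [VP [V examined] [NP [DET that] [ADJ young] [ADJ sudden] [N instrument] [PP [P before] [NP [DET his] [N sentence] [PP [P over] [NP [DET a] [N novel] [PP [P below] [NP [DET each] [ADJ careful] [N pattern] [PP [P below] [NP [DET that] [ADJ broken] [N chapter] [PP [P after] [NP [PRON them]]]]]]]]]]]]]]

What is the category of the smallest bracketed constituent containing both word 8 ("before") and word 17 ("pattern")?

PP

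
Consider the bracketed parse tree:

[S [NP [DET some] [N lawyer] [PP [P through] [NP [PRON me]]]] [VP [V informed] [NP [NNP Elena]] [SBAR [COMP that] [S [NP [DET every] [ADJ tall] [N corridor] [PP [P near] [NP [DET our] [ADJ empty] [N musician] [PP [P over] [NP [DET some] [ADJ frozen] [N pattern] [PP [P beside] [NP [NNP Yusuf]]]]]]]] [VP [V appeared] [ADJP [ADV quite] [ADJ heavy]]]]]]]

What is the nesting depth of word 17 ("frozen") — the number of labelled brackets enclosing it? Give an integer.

The word sits inside ADJ, which is inside NP, inside PP, inside NP, inside PP, inside NP, inside S, inside SBAR, inside VP, inside S — 10 brackets in all.

10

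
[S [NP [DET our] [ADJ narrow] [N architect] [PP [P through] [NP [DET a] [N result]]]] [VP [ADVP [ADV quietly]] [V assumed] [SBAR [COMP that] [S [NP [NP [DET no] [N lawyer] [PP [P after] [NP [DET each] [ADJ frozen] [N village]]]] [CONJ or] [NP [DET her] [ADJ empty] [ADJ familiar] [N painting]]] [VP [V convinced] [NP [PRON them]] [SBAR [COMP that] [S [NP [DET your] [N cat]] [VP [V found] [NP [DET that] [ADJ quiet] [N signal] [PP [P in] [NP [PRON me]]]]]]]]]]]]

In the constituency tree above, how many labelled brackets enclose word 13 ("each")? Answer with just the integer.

Counting open brackets not yet closed at "each": [S [VP [SBAR [S [NP [NP [PP [NP [DET = 9.

9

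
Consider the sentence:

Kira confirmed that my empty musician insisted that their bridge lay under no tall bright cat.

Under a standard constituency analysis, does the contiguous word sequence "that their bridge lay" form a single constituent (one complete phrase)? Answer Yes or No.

No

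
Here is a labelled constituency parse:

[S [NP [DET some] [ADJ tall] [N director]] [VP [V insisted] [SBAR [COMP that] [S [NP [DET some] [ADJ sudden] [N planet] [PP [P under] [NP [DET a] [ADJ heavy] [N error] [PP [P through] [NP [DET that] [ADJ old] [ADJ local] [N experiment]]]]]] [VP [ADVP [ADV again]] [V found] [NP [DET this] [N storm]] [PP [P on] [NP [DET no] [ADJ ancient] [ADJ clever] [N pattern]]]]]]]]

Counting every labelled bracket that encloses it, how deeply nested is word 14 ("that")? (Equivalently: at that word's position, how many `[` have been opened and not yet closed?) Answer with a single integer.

10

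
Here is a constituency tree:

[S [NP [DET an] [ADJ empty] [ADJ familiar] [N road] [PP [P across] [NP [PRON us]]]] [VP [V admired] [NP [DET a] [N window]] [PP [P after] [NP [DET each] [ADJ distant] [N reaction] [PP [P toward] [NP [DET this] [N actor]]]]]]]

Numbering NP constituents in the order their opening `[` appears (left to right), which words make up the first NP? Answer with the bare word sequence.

an empty familiar road across us

Opening `[NP` markers occur at word positions 1, 6, 8, 11, 15; the first of these opens the constituent [NP an empty familiar road across us].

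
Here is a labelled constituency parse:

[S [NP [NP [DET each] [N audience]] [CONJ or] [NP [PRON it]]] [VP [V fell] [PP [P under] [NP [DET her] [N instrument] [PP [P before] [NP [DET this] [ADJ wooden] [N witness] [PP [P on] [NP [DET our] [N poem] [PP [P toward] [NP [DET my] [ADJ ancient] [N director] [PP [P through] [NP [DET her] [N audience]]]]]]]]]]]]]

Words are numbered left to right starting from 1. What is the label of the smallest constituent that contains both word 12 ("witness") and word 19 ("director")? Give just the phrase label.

NP

The smallest bracket enclosing both words is [NP this wooden witness on our poem toward my ancient director through her audience], so the label is NP.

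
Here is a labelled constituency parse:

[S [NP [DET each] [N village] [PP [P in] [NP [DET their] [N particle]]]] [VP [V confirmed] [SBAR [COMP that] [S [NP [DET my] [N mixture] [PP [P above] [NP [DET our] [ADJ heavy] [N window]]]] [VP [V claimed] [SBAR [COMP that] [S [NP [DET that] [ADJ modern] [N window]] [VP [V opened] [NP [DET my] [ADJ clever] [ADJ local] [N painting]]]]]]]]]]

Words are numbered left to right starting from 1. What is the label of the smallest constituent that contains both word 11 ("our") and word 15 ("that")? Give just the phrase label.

S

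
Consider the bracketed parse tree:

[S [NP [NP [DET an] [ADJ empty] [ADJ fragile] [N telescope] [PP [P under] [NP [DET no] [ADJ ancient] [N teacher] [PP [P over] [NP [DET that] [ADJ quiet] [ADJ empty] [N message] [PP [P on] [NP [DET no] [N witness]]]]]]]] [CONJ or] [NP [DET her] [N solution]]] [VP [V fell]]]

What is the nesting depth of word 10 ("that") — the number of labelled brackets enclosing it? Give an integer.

8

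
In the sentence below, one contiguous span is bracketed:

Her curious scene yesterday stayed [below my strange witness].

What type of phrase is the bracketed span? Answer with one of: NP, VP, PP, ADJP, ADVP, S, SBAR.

PP

"below" is the head of the bracketed span, so the span is a prepositional phrase: PP.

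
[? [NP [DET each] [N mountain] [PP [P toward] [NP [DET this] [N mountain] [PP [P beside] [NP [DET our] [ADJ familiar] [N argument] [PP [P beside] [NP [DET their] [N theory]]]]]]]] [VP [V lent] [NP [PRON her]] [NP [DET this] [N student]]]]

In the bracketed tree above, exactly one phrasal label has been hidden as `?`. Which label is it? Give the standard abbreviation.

S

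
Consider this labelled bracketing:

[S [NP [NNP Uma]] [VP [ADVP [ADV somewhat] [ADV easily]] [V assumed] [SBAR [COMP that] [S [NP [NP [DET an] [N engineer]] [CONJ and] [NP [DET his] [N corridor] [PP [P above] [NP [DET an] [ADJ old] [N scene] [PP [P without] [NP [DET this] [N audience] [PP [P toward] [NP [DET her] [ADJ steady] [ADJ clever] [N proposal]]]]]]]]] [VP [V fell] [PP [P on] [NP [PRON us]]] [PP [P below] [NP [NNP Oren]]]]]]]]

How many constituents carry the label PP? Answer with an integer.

5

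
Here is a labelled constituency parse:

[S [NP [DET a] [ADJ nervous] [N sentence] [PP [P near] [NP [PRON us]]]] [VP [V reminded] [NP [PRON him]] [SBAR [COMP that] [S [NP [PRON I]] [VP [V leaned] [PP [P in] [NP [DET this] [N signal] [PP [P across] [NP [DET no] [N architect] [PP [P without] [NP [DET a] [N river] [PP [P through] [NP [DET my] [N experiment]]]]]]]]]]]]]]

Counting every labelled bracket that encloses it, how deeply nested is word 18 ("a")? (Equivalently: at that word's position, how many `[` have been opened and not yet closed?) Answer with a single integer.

The word sits inside DET, which is inside NP, inside PP, inside NP, inside PP, inside NP, inside PP, inside VP, inside S, inside SBAR, inside VP, inside S — 12 brackets in all.

12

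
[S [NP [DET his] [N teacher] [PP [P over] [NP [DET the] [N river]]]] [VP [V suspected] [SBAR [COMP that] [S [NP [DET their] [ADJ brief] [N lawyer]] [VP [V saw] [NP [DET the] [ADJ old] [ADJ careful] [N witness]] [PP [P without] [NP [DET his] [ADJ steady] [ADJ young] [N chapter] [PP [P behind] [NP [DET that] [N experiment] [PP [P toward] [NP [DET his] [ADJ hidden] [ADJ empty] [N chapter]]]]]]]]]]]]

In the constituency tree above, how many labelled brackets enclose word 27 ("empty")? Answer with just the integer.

12

Counting open brackets not yet closed at "empty": [S [VP [SBAR [S [VP [PP [NP [PP [NP [PP [NP [ADJ = 12.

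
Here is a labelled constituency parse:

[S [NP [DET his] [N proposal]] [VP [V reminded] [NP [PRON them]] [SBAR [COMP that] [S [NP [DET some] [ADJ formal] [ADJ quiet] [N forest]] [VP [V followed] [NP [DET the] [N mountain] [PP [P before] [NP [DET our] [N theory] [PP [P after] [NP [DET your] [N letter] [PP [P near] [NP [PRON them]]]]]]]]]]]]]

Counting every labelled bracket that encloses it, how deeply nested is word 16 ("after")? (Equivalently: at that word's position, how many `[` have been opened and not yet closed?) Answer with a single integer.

The word sits inside P, which is inside PP, inside NP, inside PP, inside NP, inside VP, inside S, inside SBAR, inside VP, inside S — 10 brackets in all.

10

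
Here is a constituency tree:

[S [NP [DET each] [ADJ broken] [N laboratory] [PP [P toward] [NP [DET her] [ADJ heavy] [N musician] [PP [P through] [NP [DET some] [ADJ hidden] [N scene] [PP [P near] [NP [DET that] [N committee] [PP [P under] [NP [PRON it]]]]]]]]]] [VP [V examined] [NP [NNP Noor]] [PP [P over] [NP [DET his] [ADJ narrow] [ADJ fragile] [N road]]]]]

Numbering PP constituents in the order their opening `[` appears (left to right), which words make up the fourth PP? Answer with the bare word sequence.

Opening `[PP` markers occur at word positions 4, 8, 12, 15, 19; the fourth of these opens the constituent [PP under it].

under it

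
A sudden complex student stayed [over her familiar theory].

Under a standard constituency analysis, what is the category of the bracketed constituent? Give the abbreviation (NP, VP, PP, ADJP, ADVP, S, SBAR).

The bracketed span "over her familiar theory" is headed by "over", making it a prepositional phrase (PP).

PP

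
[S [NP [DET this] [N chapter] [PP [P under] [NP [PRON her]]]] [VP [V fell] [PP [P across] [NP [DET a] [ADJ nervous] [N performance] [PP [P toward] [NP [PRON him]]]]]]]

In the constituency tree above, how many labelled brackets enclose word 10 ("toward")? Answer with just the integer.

Path from the root down to the word: S → VP → PP → NP → PP → P. That is 6 enclosing brackets.

6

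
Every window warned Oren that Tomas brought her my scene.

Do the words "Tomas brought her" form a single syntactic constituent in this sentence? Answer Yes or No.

No

The sequence begins inside the noun phrase "Tomas" and ends inside the verb phrase "brought her my scene"; it crosses a phrase boundary, so no single node in the tree spans exactly those words.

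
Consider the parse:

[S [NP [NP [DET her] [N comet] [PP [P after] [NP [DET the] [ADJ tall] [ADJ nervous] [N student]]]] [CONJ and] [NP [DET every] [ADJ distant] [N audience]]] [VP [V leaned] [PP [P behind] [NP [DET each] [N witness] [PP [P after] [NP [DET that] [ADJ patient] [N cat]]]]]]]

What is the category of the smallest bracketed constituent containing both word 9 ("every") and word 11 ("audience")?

NP

Both words fall inside [NP every distant audience] (words 9–11), and no smaller constituent contains them both. Label: NP.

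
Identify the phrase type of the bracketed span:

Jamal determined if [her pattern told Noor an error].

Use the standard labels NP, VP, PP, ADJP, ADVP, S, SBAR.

S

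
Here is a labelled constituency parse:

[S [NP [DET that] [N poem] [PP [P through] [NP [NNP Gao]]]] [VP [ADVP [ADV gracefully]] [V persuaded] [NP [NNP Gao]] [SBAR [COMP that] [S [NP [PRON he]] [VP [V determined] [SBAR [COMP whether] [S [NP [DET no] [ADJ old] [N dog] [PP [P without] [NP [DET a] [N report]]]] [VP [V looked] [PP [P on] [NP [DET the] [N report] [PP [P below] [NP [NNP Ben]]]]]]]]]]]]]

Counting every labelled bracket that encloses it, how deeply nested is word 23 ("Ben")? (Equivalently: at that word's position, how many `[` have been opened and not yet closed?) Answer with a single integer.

13

Path from the root down to the word: S → VP → SBAR → S → VP → SBAR → S → VP → PP → NP → PP → NP → NNP. That is 13 enclosing brackets.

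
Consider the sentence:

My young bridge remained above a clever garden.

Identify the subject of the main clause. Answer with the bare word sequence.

In the main clause the verb is "remained"; the NP preceding it, "my young bridge", is the subject.

my young bridge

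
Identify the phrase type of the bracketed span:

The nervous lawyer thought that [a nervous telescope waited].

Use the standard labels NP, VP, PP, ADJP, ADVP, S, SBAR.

S

The span is built around the head "waited" — a clause (S).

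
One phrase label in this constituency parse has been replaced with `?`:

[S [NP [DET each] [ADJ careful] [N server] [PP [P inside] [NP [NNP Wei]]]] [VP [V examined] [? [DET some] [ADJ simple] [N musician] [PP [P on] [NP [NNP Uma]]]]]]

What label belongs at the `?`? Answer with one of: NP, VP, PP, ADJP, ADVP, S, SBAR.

NP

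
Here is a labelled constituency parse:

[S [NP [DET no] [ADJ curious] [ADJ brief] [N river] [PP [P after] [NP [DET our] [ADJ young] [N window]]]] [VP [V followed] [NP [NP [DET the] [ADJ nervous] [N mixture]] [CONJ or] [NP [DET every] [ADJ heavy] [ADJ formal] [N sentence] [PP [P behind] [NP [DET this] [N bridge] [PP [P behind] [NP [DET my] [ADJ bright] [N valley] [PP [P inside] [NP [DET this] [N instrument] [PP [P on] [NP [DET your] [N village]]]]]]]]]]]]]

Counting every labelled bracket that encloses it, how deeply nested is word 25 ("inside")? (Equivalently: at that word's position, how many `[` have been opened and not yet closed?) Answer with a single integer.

10

Counting open brackets not yet closed at "inside": [S [VP [NP [NP [PP [NP [PP [NP [PP [P = 10.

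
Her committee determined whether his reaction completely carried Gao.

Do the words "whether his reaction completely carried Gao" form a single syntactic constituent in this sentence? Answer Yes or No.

Yes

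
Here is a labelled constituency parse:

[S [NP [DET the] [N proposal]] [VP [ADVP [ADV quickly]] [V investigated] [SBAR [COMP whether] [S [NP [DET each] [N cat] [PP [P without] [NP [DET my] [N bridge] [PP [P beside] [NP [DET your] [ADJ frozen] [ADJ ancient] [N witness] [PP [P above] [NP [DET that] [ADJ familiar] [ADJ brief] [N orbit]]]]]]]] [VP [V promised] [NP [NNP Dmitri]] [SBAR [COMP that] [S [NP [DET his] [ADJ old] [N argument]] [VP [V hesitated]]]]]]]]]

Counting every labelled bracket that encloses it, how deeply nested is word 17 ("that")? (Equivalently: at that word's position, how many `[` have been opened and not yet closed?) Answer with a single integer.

The word sits inside DET, which is inside NP, inside PP, inside NP, inside PP, inside NP, inside PP, inside NP, inside S, inside SBAR, inside VP, inside S — 12 brackets in all.

12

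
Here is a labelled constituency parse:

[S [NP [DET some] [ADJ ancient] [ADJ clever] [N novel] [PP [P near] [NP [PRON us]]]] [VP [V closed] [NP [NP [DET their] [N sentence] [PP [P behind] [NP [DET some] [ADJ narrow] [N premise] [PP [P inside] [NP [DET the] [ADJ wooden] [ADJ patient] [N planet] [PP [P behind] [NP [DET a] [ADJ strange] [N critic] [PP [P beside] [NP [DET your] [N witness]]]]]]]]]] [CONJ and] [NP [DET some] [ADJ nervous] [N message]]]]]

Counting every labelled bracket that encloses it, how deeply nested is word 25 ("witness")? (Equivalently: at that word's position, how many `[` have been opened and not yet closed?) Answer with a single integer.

13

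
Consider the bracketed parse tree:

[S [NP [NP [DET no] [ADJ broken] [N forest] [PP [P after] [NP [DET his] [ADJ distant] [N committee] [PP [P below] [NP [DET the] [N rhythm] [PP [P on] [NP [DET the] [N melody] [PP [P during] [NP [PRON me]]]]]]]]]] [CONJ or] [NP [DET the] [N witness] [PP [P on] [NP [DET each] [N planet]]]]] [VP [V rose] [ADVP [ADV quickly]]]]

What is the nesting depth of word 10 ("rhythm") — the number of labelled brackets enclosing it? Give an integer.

8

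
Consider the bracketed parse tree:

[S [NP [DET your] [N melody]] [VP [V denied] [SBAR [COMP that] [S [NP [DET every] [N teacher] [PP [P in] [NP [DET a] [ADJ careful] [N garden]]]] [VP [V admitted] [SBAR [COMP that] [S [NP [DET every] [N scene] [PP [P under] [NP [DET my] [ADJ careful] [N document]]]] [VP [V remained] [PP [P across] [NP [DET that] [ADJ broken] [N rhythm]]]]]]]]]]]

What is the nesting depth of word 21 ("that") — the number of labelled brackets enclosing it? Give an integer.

The word sits inside DET, which is inside NP, inside PP, inside VP, inside S, inside SBAR, inside VP, inside S, inside SBAR, inside VP, inside S — 11 brackets in all.

11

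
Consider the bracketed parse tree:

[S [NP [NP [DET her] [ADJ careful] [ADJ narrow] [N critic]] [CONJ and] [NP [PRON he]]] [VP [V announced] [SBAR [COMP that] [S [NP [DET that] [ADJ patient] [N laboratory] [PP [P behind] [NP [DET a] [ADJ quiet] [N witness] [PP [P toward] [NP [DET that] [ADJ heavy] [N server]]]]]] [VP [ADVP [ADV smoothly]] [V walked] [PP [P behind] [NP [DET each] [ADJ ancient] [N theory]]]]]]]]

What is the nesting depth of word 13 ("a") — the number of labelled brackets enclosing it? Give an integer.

The word sits inside DET, which is inside NP, inside PP, inside NP, inside S, inside SBAR, inside VP, inside S — 8 brackets in all.

8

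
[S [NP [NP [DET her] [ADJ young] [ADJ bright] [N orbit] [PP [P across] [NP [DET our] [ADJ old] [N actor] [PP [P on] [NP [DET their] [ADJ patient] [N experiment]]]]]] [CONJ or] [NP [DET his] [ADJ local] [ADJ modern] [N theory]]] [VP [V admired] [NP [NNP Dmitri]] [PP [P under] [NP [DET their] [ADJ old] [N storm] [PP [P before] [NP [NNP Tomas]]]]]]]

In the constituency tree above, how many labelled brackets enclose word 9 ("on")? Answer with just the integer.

The word sits inside P, which is inside PP, inside NP, inside PP, inside NP, inside NP, inside S — 7 brackets in all.

7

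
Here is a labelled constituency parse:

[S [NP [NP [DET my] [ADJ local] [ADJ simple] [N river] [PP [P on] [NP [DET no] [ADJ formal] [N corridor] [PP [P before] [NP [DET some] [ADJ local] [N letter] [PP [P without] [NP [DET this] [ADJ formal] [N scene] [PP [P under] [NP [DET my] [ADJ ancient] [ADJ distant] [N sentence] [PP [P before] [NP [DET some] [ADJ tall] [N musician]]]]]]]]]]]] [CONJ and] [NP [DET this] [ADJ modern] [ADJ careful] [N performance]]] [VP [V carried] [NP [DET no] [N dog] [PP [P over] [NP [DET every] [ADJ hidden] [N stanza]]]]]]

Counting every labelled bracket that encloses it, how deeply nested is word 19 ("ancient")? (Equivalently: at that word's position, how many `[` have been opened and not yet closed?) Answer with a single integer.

The word sits inside ADJ, which is inside NP, inside PP, inside NP, inside PP, inside NP, inside PP, inside NP, inside PP, inside NP, inside NP, inside S — 12 brackets in all.

12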